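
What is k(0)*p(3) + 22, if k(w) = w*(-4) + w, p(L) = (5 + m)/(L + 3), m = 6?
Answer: 22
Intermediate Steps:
p(L) = 11/(3 + L) (p(L) = (5 + 6)/(L + 3) = 11/(3 + L))
k(w) = -3*w (k(w) = -4*w + w = -3*w)
k(0)*p(3) + 22 = (-3*0)*(11/(3 + 3)) + 22 = 0*(11/6) + 22 = 0 + 22 = 22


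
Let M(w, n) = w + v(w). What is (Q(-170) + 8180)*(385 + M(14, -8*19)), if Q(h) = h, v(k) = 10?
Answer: 3276090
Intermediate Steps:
M(w, n) = 10 + w (M(w, n) = w + 10 = 10 + w)
(Q(-170) + 8180)*(385 + M(14, -8*19)) = (-170 + 8180)*(385 + (10 + 14)) = 8010*(385 + 24) = 8010*409 = 3276090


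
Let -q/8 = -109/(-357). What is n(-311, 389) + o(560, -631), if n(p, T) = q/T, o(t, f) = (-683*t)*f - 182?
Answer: 33516262244482/138873 ≈ 2.4134e+8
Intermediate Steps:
o(t, f) = -182 - 683*f*t (o(t, f) = -683*f*t - 182 = -182 - 683*f*t)
q = -872/357 (q = -(-872)/(-357) = -(-872)*(-1)/357 = -8*109/357 = -872/357 ≈ -2.4426)
n(p, T) = -872/(357*T)
n(-311, 389) + o(560, -631) = -872/357/389 + (-182 - 683*(-631)*560) = -872/357*1/389 + (-182 + 241344880) = -872/138873 + 241344698 = 33516262244482/138873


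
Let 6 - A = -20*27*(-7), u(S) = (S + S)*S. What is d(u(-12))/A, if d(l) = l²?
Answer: -13824/629 ≈ -21.978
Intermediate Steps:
u(S) = 2*S² (u(S) = (2*S)*S = 2*S²)
A = -3774 (A = 6 - (-20*27)*(-7) = 6 - (-540)*(-7) = 6 - 1*3780 = 6 - 3780 = -3774)
d(u(-12))/A = (2*(-12)²)²/(-3774) = (2*144)²*(-1/3774) = 288²*(-1/3774) = 82944*(-1/3774) = -13824/629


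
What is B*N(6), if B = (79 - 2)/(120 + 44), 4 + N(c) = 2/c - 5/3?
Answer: -308/123 ≈ -2.5041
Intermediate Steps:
N(c) = -17/3 + 2/c (N(c) = -4 + (2/c - 5/3) = -4 + (-5/3 + 2/c) = -17/3 + 2/c)
B = 77/164 ≈ 0.46951
B*N(6) = 77*(-17/3 + 2/6)/164 = 77*(-17/3 + 2*(⅙))/164 = 77*(-17/3 + ⅓)/164 = (77/164)*(-16/3) = -308/123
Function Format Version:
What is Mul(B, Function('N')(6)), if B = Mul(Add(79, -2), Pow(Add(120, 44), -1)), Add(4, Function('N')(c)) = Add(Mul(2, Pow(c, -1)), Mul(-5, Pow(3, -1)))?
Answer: Rational(-308, 123) ≈ -2.5041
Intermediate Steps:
Function('N')(c) = Add(Rational(-17, 3), Mul(2, Pow(c, -1))) (Function('N')(c) = Add(-4, Add(Mul(2, Pow(c, -1)), Mul(-5, Pow(3, -1)))) = Add(-4, Add(Mul(2, Pow(c, -1)), Mul(-5, Rational(1, 3)))) = Add(-4, Add(Mul(2, Pow(c, -1)), Rational(-5, 3))) = Add(-4, Add(Rational(-5, 3), Mul(2, Pow(c, -1)))) = Add(Rational(-17, 3), Mul(2, Pow(c, -1))))
B = Rational(77, 164) (B = Mul(77, Pow(164, -1)) = Mul(77, Rational(1, 164)) = Rational(77, 164) ≈ 0.46951)
Mul(B, Function('N')(6)) = Mul(Rational(77, 164), Add(Rational(-17, 3), Mul(2, Pow(6, -1)))) = Mul(Rational(77, 164), Add(Rational(-17, 3), Mul(2, Rational(1, 6)))) = Mul(Rational(77, 164), Add(Rational(-17, 3), Rational(1, 3))) = Mul(Rational(77, 164), Rational(-16, 3)) = Rational(-308, 123)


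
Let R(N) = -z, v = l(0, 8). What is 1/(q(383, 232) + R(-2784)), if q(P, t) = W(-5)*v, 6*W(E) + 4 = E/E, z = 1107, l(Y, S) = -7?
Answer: -2/2207 ≈ -0.00090621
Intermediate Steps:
v = -7
W(E) = -½ (W(E) = -⅔ + (E/E)/6 = -⅔ + (⅙)*1 = -⅔ + ⅙ = -½)
q(P, t) = 7/2 (q(P, t) = -½*(-7) = 7/2)
R(N) = -1107 (R(N) = -1*1107 = -1107)
1/(q(383, 232) + R(-2784)) = 1/(7/2 - 1107) = 1/(-2207/2) = -2/2207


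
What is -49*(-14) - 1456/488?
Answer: 41664/61 ≈ 683.02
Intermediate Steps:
-49*(-14) - 1456/488 = 686 - 1456*1/488 = 686 - 182/61 = 41664/61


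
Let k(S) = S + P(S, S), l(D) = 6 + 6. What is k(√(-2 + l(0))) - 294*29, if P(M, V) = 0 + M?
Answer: -8526 + 2*√10 ≈ -8519.7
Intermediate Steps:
P(M, V) = M
l(D) = 12
k(S) = 2*S (k(S) = S + S = 2*S)
k(√(-2 + l(0))) - 294*29 = 2*√(-2 + 12) - 294*29 = 2*√10 - 8526 = -8526 + 2*√10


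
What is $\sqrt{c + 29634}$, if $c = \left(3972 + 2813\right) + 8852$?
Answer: $\sqrt{45271} \approx 212.77$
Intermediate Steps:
$c = 15637$ ($c = 6785 + 8852 = 15637$)
$\sqrt{c + 29634} = \sqrt{15637 + 29634} = \sqrt{45271}$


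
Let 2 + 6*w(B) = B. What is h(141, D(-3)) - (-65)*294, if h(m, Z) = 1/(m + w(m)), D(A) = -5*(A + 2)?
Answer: 18823356/985 ≈ 19110.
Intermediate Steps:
w(B) = -⅓ + B/6
D(A) = -10 - 5*A (D(A) = -5*(2 + A) = -10 - 5*A)
h(m, Z) = 1/(-⅓ + 7*m/6) (h(m, Z) = 1/(m + (-⅓ + m/6)) = 1/(-⅓ + 7*m/6))
h(141, D(-3)) - (-65)*294 = 6/(-2 + 7*141) - (-65)*294 = 6/(-2 + 987) - 1*(-19110) = 6/985 + 19110 = 18823356/985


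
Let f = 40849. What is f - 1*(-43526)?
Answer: 84375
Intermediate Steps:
f - 1*(-43526) = 40849 - 1*(-43526) = 40849 + 43526 = 84375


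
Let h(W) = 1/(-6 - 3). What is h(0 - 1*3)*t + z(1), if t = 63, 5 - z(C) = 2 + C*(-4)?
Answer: 0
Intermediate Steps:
z(C) = 3 + 4*C (z(C) = 5 - (2 + C*(-4)) = 5 - (2 - 4*C) = 5 + (-2 + 4*C) = 3 + 4*C)
h(W) = -⅑ (h(W) = 1/(-9) = -⅑)
h(0 - 1*3)*t + z(1) = -⅑*63 + (3 + 4*1) = -7 + (3 + 4) = -7 + 7 = 0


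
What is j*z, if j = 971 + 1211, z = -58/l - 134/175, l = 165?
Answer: -14078264/5775 ≈ -2437.8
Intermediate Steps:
z = -6452/5775 (z = -58/165 - 134/175 = -6452/5775 ≈ -1.1172)
j = 2182
j*z = 2182*(-6452/5775) = -14078264/5775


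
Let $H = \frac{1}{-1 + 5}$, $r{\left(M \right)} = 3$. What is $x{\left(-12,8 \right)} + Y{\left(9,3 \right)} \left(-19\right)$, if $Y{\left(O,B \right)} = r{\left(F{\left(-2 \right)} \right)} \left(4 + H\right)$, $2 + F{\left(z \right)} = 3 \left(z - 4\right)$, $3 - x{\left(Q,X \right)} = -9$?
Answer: $- \frac{921}{4} \approx -230.25$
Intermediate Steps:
$x{\left(Q,X \right)} = 12$ ($x{\left(Q,X \right)} = 3 - -9 = 3 + 9 = 12$)
$F{\left(z \right)} = -14 + 3 z$ ($F{\left(z \right)} = -2 + 3 \left(z - 4\right) = -2 + 3 \left(-4 + z\right) = -2 + \left(-12 + 3 z\right) = -14 + 3 z$)
$H = \frac{1}{4} \approx 0.25$
$Y{\left(O,B \right)} = \frac{51}{4}$ ($Y{\left(O,B \right)} = 3 \left(4 + \frac{1}{4}\right) = 3 \cdot \frac{17}{4} = \frac{51}{4}$)
$x{\left(-12,8 \right)} + Y{\left(9,3 \right)} \left(-19\right) = 12 + \frac{51}{4} \left(-19\right) = 12 - \frac{969}{4} = - \frac{921}{4}$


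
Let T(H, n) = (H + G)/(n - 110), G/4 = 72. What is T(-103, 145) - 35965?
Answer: -251718/7 ≈ -35960.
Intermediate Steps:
G = 288 (G = 4*72 = 288)
T(H, n) = (288 + H)/(-110 + n) (T(H, n) = (H + 288)/(n - 110) = (288 + H)/(-110 + n))
T(-103, 145) - 35965 = (288 - 103)/(-110 + 145) - 35965 = 185/35 - 35965 = (1/35)*185 - 35965 = 37/7 - 35965 = -251718/7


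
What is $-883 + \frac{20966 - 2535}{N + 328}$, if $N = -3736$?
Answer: $- \frac{3027695}{3408} \approx -888.41$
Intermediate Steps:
$-883 + \frac{20966 - 2535}{N + 328} = -883 + \frac{20966 - 2535}{-3736 + 328} = -883 + \frac{18431}{-3408} = -883 + 18431 \left(- \frac{1}{3408}\right) = -883 - \frac{18431}{3408} = - \frac{3027695}{3408}$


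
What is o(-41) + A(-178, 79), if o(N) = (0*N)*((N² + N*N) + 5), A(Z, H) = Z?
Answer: -178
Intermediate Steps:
o(N) = 0 (o(N) = 0*((N² + N²) + 5) = 0*(2*N² + 5) = 0*(5 + 2*N²) = 0)
o(-41) + A(-178, 79) = 0 - 178 = -178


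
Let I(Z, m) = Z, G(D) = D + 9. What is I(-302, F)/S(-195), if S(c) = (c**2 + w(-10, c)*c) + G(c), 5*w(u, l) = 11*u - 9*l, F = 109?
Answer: 151/13158 ≈ 0.011476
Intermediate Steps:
w(u, l) = -9*l/5 + 11*u/5 (w(u, l) = (11*u - 9*l)/5 = (-9*l + 11*u)/5 = -9*l/5 + 11*u/5)
G(D) = 9 + D
S(c) = 9 + c + c**2 + c*(-22 - 9*c/5) (S(c) = (c**2 + (-9*c/5 + (11/5)*(-10))*c) + (9 + c) = (c**2 + (-9*c/5 - 22)*c) + (9 + c) = (c**2 + (-22 - 9*c/5)*c) + (9 + c) = (c**2 + c*(-22 - 9*c/5)) + (9 + c) = 9 + c + c**2 + c*(-22 - 9*c/5))
I(-302, F)/S(-195) = -302/(9 - 21*(-195) - 4/5*(-195)**2) = -302/(9 + 4095 - 4/5*38025) = -302/(9 + 4095 - 30420) = -302/(-26316) = -302*(-1/26316) = 151/13158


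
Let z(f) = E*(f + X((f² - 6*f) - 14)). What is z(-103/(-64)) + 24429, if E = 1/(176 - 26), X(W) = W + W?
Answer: 7504505809/307200 ≈ 24429.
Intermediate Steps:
X(W) = 2*W
E = 1/150 ≈ 0.0066667
z(f) = -14/75 - 11*f/150 + f²/75 (z(f) = (f + 2*((f² - 6*f) - 14))/150 = (f + 2*(-14 + f² - 6*f))/150 = (f + (-28 - 12*f + 2*f²))/150 = (-28 - 11*f + 2*f²)/150 = -14/75 - 11*f/150 + f²/75)
z(-103/(-64)) + 24429 = (-14/75 - (-1133)/(150*(-64)) + (-103/(-64))²/75) + 24429 = (-14/75 - (-1133)*(-1)/(150*64) + (-103*(-1/64))²/75) + 24429 = (-14/75 - 11/150*103/64 + (103/64)²/75) + 24429 = (-14/75 - 1133/9600 + (1/75)*(10609/4096)) + 24429 = (-14/75 - 1133/9600 + 10609/307200) + 24429 = -82991/307200 + 24429 = 7504505809/307200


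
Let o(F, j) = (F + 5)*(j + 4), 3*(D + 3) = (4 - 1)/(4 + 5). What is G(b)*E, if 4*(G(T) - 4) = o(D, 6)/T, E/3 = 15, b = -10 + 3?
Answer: 2045/14 ≈ 146.07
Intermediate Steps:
b = -7
E = 45 (E = 3*15 = 45)
D = -26/9 (D = -3 + ((4 - 1)/(4 + 5))/3 = -3 + (3/9)/3 = -3 + (3*(1/9))/3 = -3 + (1/3)*(1/3) = -3 + 1/9 = -26/9 ≈ -2.8889)
o(F, j) = (4 + j)*(5 + F) (o(F, j) = (5 + F)*(4 + j) = (4 + j)*(5 + F))
G(T) = 4 + 95/(18*T) (G(T) = 4 + ((20 + 4*(-26/9) + 5*6 - 26/9*6)/T)/4 = 4 + ((20 - 104/9 + 30 - 52/3)/T)/4 = 4 + (190/(9*T))/4 = 4 + 95/(18*T))
G(b)*E = (4 + (95/18)/(-7))*45 = (4 + (95/18)*(-1/7))*45 = (4 - 95/126)*45 = (409/126)*45 = 2045/14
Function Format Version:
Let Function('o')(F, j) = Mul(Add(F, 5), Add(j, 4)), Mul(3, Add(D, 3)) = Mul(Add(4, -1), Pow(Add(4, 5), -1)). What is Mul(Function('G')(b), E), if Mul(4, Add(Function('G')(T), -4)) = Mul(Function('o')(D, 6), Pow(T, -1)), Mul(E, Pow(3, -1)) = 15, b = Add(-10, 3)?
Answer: Rational(2045, 14) ≈ 146.07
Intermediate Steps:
b = -7
E = 45 (E = Mul(3, 15) = 45)
D = Rational(-26, 9) (D = Add(-3, Mul(Rational(1, 3), Mul(Add(4, -1), Pow(Add(4, 5), -1)))) = Add(-3, Mul(Rational(1, 3), Mul(3, Pow(9, -1)))) = Add(-3, Mul(Rational(1, 3), Mul(3, Rational(1, 9)))) = Add(-3, Mul(Rational(1, 3), Rational(1, 3))) = Add(-3, Rational(1, 9)) = Rational(-26, 9) ≈ -2.8889)
Function('o')(F, j) = Mul(Add(4, j), Add(5, F)) (Function('o')(F, j) = Mul(Add(5, F), Add(4, j)) = Mul(Add(4, j), Add(5, F)))
Function('G')(T) = Add(4, Mul(Rational(95, 18), Pow(T, -1))) (Function('G')(T) = Add(4, Mul(Rational(1, 4), Mul(Add(20, Mul(4, Rational(-26, 9)), Mul(5, 6), Mul(Rational(-26, 9), 6)), Pow(T, -1)))) = Add(4, Mul(Rational(1, 4), Mul(Add(20, Rational(-104, 9), 30, Rational(-52, 3)), Pow(T, -1)))) = Add(4, Mul(Rational(1, 4), Mul(Rational(190, 9), Pow(T, -1)))) = Add(4, Mul(Rational(95, 18), Pow(T, -1))))
Mul(Function('G')(b), E) = Mul(Add(4, Mul(Rational(95, 18), Pow(-7, -1))), 45) = Mul(Add(4, Mul(Rational(95, 18), Rational(-1, 7))), 45) = Mul(Add(4, Rational(-95, 126)), 45) = Mul(Rational(409, 126), 45) = Rational(2045, 14)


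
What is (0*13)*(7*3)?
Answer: 0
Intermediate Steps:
(0*13)*(7*3) = 0*21 = 0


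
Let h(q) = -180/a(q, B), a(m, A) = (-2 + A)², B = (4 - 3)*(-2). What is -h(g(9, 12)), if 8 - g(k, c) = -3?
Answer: 45/4 ≈ 11.250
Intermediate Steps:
g(k, c) = 11 (g(k, c) = 8 - 1*(-3) = 8 + 3 = 11)
B = -2 (B = 1*(-2) = -2)
h(q) = -45/4 (h(q) = -180/(-2 - 2)² = -180/((-4)²) = -180/16 = -180*1/16 = -45/4)
-h(g(9, 12)) = -1*(-45/4) = 45/4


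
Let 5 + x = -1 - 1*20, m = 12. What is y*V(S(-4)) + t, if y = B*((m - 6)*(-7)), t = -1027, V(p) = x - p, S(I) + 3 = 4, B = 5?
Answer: 4643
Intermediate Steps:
x = -26 (x = -5 + (-1 - 1*20) = -5 + (-1 - 20) = -5 - 21 = -26)
S(I) = 1 (S(I) = -3 + 4 = 1)
V(p) = -26 - p
y = -210 (y = 5*((12 - 6)*(-7)) = 5*(6*(-7)) = 5*(-42) = -210)
y*V(S(-4)) + t = -210*(-26 - 1*1) - 1027 = -210*(-26 - 1) - 1027 = -210*(-27) - 1027 = 5670 - 1027 = 4643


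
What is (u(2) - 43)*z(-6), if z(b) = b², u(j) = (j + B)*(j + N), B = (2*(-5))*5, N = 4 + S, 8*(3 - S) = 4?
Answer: -16236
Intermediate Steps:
S = 5/2 (S = 3 - ⅛*4 = 3 - ½ = 5/2 ≈ 2.5000)
N = 13/2 (N = 4 + 5/2 = 13/2 ≈ 6.5000)
B = -50 (B = -10*5 = -50)
u(j) = (-50 + j)*(13/2 + j) (u(j) = (j - 50)*(j + 13/2) = (-50 + j)*(13/2 + j))
(u(2) - 43)*z(-6) = ((-325 + 2² - 87/2*2) - 43)*(-6)² = ((-325 + 4 - 87) - 43)*36 = (-408 - 43)*36 = -451*36 = -16236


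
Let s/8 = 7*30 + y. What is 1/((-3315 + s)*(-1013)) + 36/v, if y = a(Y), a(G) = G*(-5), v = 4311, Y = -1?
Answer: 6463419/773937065 ≈ 0.0083514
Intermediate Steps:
a(G) = -5*G
y = 5 (y = -5*(-1) = 5)
s = 1720 (s = 8*(7*30 + 5) = 8*(210 + 5) = 8*215 = 1720)
1/((-3315 + s)*(-1013)) + 36/v = 1/((-3315 + 1720)*(-1013)) + 36/4311 = -1/1013/(-1595) + 36*(1/4311) = -1/1595*(-1/1013) + 4/479 = 1/1615735 + 4/479 = 6463419/773937065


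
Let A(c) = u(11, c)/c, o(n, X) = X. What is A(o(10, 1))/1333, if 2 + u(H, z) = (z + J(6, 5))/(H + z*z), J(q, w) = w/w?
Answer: -11/7998 ≈ -0.0013753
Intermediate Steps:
J(q, w) = 1
u(H, z) = -2 + (1 + z)/(H + z**2) (u(H, z) = -2 + (z + 1)/(H + z*z) = -2 + (1 + z)/(H + z**2))
A(c) = (-21 + c - 2*c**2)/(c*(11 + c**2)) (A(c) = ((1 + c - 2*11 - 2*c**2)/(11 + c**2))/c = ((1 + c - 22 - 2*c**2)/(11 + c**2))/c = ((-21 + c - 2*c**2)/(11 + c**2))/c = (-21 + c - 2*c**2)/(c*(11 + c**2)))
A(o(10, 1))/1333 = ((-21 + 1 - 2*1**2)/(1*(11 + 1**2)))/1333 = (1*(-21 + 1 - 2*1)/(11 + 1))*(1/1333) = (1*(-21 + 1 - 2)/12)*(1/1333) = (1*(1/12)*(-22))*(1/1333) = -11/6*1/1333 = -11/7998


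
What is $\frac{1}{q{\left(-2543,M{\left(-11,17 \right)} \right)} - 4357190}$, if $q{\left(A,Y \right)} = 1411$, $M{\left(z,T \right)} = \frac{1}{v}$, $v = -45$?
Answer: $- \frac{1}{4355779} \approx -2.2958 \cdot 10^{-7}$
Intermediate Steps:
$M{\left(z,T \right)} = - \frac{1}{45}$ ($M{\left(z,T \right)} = \frac{1}{-45} = - \frac{1}{45}$)
$\frac{1}{q{\left(-2543,M{\left(-11,17 \right)} \right)} - 4357190} = \frac{1}{1411 - 4357190} = \frac{1}{-4355779} = - \frac{1}{4355779}$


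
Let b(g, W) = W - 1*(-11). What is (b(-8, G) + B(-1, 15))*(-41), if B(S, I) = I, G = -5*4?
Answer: -246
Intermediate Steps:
G = -20
b(g, W) = 11 + W (b(g, W) = W + 11 = 11 + W)
(b(-8, G) + B(-1, 15))*(-41) = ((11 - 20) + 15)*(-41) = (-9 + 15)*(-41) = 6*(-41) = -246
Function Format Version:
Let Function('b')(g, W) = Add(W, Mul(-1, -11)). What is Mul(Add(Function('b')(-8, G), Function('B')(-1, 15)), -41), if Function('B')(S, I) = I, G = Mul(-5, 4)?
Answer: -246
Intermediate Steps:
G = -20
Function('b')(g, W) = Add(11, W) (Function('b')(g, W) = Add(W, 11) = Add(11, W))
Mul(Add(Function('b')(-8, G), Function('B')(-1, 15)), -41) = Mul(Add(Add(11, -20), 15), -41) = Mul(Add(-9, 15), -41) = Mul(6, -41) = -246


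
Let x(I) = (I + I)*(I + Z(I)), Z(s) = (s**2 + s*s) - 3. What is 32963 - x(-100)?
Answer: 4012363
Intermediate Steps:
Z(s) = -3 + 2*s**2 (Z(s) = (s**2 + s**2) - 3 = 2*s**2 - 3 = -3 + 2*s**2)
x(I) = 2*I*(-3 + I + 2*I**2) (x(I) = (I + I)*(I + (-3 + 2*I**2)) = (2*I)*(-3 + I + 2*I**2) = 2*I*(-3 + I + 2*I**2))
32963 - x(-100) = 32963 - 2*(-100)*(-3 - 100 + 2*(-100)**2) = 32963 - 2*(-100)*(-3 - 100 + 2*10000) = 32963 - 2*(-100)*(-3 - 100 + 20000) = 32963 - 2*(-100)*19897 = 32963 - 1*(-3979400) = 32963 + 3979400 = 4012363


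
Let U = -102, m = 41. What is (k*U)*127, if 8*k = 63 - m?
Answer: -71247/2 ≈ -35624.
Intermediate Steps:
k = 11/4 (k = (63 - 1*41)/8 = (63 - 41)/8 = (⅛)*22 = 11/4 ≈ 2.7500)
(k*U)*127 = ((11/4)*(-102))*127 = -561/2*127 = -71247/2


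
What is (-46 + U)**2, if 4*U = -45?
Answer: 52441/16 ≈ 3277.6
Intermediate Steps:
U = -45/4 (U = (1/4)*(-45) = -45/4 ≈ -11.250)
(-46 + U)**2 = (-46 - 45/4)**2 = (-229/4)**2 = 52441/16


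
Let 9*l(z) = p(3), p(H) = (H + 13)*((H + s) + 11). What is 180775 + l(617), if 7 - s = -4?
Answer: 1627375/9 ≈ 1.8082e+5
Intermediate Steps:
s = 11 (s = 7 - 1*(-4) = 7 + 4 = 11)
p(H) = (13 + H)*(22 + H) (p(H) = (H + 13)*((H + 11) + 11) = (13 + H)*((11 + H) + 11) = (13 + H)*(22 + H))
l(z) = 400/9 (l(z) = (286 + 3² + 35*3)/9 = (286 + 9 + 105)/9 = (⅑)*400 = 400/9)
180775 + l(617) = 180775 + 400/9 = 1627375/9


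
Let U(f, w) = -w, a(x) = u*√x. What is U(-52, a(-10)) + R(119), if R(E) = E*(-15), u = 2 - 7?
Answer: -1785 + 5*I*√10 ≈ -1785.0 + 15.811*I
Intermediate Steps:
u = -5
R(E) = -15*E
a(x) = -5*√x
U(-52, a(-10)) + R(119) = -(-5)*√(-10) - 15*119 = -(-5)*I*√10 - 1785 = 5*I*√10 - 1785 = -1785 + 5*I*√10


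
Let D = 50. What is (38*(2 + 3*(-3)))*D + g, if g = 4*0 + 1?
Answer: -13299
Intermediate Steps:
g = 1 (g = 0 + 1 = 1)
(38*(2 + 3*(-3)))*D + g = (38*(2 + 3*(-3)))*50 + 1 = (38*(2 - 9))*50 + 1 = (38*(-7))*50 + 1 = -266*50 + 1 = -13300 + 1 = -13299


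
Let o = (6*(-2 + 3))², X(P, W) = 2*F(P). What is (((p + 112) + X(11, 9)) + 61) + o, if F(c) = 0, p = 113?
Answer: 322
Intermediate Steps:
X(P, W) = 0 (X(P, W) = 2*0 = 0)
o = 36 (o = (6*1)² = 6² = 36)
(((p + 112) + X(11, 9)) + 61) + o = (((113 + 112) + 0) + 61) + 36 = ((225 + 0) + 61) + 36 = (225 + 61) + 36 = 286 + 36 = 322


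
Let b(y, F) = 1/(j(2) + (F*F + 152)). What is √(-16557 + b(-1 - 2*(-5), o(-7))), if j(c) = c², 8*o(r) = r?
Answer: I*√1666645008461/10033 ≈ 128.67*I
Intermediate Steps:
o(r) = r/8
b(y, F) = 1/(156 + F²) (b(y, F) = 1/(2² + (F*F + 152)) = 1/(4 + (F² + 152)) = 1/(4 + (152 + F²)) = 1/(156 + F²))
√(-16557 + b(-1 - 2*(-5), o(-7))) = √(-16557 + 1/(156 + ((⅛)*(-7))²)) = √(-16557 + 1/(156 + (-7/8)²)) = √(-16557 + 1/(156 + 49/64)) = √(-16557 + 1/(10033/64)) = √(-16557 + 64/10033) = √(-166116317/10033) = I*√1666645008461/10033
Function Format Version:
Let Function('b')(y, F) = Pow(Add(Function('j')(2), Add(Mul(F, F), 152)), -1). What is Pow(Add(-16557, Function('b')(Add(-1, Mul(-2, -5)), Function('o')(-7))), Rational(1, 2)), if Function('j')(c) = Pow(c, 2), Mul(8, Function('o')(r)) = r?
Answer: Mul(Rational(1, 10033), I, Pow(1666645008461, Rational(1, 2))) ≈ Mul(128.67, I)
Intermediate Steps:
Function('o')(r) = Mul(Rational(1, 8), r)
Function('b')(y, F) = Pow(Add(156, Pow(F, 2)), -1) (Function('b')(y, F) = Pow(Add(Pow(2, 2), Add(Mul(F, F), 152)), -1) = Pow(Add(4, Add(Pow(F, 2), 152)), -1) = Pow(Add(4, Add(152, Pow(F, 2))), -1) = Pow(Add(156, Pow(F, 2)), -1))
Pow(Add(-16557, Function('b')(Add(-1, Mul(-2, -5)), Function('o')(-7))), Rational(1, 2)) = Pow(Add(-16557, Pow(Add(156, Pow(Mul(Rational(1, 8), -7), 2)), -1)), Rational(1, 2)) = Pow(Add(-16557, Pow(Add(156, Pow(Rational(-7, 8), 2)), -1)), Rational(1, 2)) = Pow(Add(-16557, Pow(Add(156, Rational(49, 64)), -1)), Rational(1, 2)) = Pow(Add(-16557, Pow(Rational(10033, 64), -1)), Rational(1, 2)) = Pow(Add(-16557, Rational(64, 10033)), Rational(1, 2)) = Pow(Rational(-166116317, 10033), Rational(1, 2)) = Mul(Rational(1, 10033), I, Pow(1666645008461, Rational(1, 2)))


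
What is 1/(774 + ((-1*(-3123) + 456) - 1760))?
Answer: 1/2593 ≈ 0.00038565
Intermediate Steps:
1/(774 + ((-1*(-3123) + 456) - 1760)) = 1/(774 + ((3123 + 456) - 1760)) = 1/(774 + (3579 - 1760)) = 1/(774 + 1819) = 1/2593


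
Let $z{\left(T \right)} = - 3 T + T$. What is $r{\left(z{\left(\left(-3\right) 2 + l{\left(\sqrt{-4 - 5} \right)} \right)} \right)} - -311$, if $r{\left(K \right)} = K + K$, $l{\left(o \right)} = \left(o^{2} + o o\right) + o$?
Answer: $407 - 12 i \approx 407.0 - 12.0 i$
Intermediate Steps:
$l{\left(o \right)} = o + 2 o^{2}$ ($l{\left(o \right)} = \left(o^{2} + o^{2}\right) + o = 2 o^{2} + o = o + 2 o^{2}$)
$z{\left(T \right)} = - 2 T$
$r{\left(K \right)} = 2 K$
$r{\left(z{\left(\left(-3\right) 2 + l{\left(\sqrt{-4 - 5} \right)} \right)} \right)} - -311 = 2 \left(- 2 \left(\left(-3\right) 2 + \sqrt{-4 - 5} \left(1 + 2 \sqrt{-4 - 5}\right)\right)\right) - -311 = 2 \left(- 2 \left(-6 + \sqrt{-9} \left(1 + 2 \sqrt{-9}\right)\right)\right) + 311 = 2 \left(- 2 \left(-6 + 3 i \left(1 + 2 \cdot 3 i\right)\right)\right) + 311 = 2 \left(- 2 \left(-6 + 3 i \left(1 + 6 i\right)\right)\right) + 311 = 2 \left(12 - 6 i \left(1 + 6 i\right)\right) + 311 = \left(24 - 12 i \left(1 + 6 i\right)\right) + 311 = 335 - 12 i \left(1 + 6 i\right)$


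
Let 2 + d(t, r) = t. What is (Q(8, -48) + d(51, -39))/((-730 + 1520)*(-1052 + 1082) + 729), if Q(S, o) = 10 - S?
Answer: 1/479 ≈ 0.0020877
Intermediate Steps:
d(t, r) = -2 + t
(Q(8, -48) + d(51, -39))/((-730 + 1520)*(-1052 + 1082) + 729) = ((10 - 1*8) + (-2 + 51))/((-730 + 1520)*(-1052 + 1082) + 729) = ((10 - 8) + 49)/(790*30 + 729) = (2 + 49)/(23700 + 729) = 51/24429 = 51*(1/24429) = 1/479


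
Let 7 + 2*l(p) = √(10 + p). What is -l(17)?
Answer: 7/2 - 3*√3/2 ≈ 0.90192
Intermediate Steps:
l(p) = -7/2 + √(10 + p)/2
-l(17) = -(-7/2 + √(10 + 17)/2) = -(-7/2 + √27/2) = -(-7/2 + (3*√3)/2) = -(-7/2 + 3*√3/2) = 7/2 - 3*√3/2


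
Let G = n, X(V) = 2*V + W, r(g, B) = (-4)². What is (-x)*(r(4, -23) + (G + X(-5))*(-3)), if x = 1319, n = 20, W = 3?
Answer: 30337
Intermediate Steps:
r(g, B) = 16
X(V) = 3 + 2*V (X(V) = 2*V + 3 = 3 + 2*V)
G = 20
(-x)*(r(4, -23) + (G + X(-5))*(-3)) = (-1*1319)*(16 + (20 + (3 + 2*(-5)))*(-3)) = -1319*(16 + (20 + (3 - 10))*(-3)) = -1319*(16 + (20 - 7)*(-3)) = -1319*(16 + 13*(-3)) = -1319*(16 - 39) = -1319*(-23) = 30337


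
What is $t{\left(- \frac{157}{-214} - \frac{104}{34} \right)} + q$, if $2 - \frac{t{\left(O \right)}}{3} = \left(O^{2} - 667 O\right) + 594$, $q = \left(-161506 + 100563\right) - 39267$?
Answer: $- \frac{1411582319269}{13235044} \approx -1.0665 \cdot 10^{5}$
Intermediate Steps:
$q = -100210$ ($q = -60943 - 39267 = -100210$)
$t{\left(O \right)} = -1776 - 3 O^{2} + 2001 O$ ($t{\left(O \right)} = 6 - 3 \left(\left(O^{2} - 667 O\right) + 594\right) = 6 - 3 \left(594 + O^{2} - 667 O\right) = 6 - \left(1782 - 2001 O + 3 O^{2}\right) = -1776 - 3 O^{2} + 2001 O$)
$t{\left(- \frac{157}{-214} - \frac{104}{34} \right)} + q = \left(-1776 - 3 \left(- \frac{157}{-214} - \frac{104}{34}\right)^{2} + 2001 \left(- \frac{157}{-214} - \frac{104}{34}\right)\right) - 100210 = \left(-1776 - 3 \left(\left(-157\right) \left(- \frac{1}{214}\right) - \frac{52}{17}\right)^{2} + 2001 \left(\left(-157\right) \left(- \frac{1}{214}\right) - \frac{52}{17}\right)\right) - 100210 = \left(-1776 - 3 \left(\frac{157}{214} - \frac{52}{17}\right)^{2} + 2001 \left(\frac{157}{214} - \frac{52}{17}\right)\right) - 100210 = \left(-1776 - 3 \left(- \frac{8459}{3638}\right)^{2} + 2001 \left(- \frac{8459}{3638}\right)\right) - 100210 = \left(-1776 - \frac{214664043}{13235044} - \frac{16926459}{3638}\right) - 100210 = - \frac{85298560029}{13235044} - 100210 = - \frac{1411582319269}{13235044}$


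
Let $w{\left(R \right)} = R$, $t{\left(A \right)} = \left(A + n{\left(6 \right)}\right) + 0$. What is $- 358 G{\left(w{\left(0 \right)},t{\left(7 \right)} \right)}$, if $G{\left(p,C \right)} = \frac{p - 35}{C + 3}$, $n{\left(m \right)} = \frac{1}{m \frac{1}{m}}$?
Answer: $\frac{12530}{11} \approx 1139.1$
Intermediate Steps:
$n{\left(m \right)} = 1$ ($n{\left(m \right)} = 1^{-1} = 1$)
$t{\left(A \right)} = 1 + A$ ($t{\left(A \right)} = \left(A + 1\right) + 0 = \left(1 + A\right) + 0 = 1 + A$)
$G{\left(p,C \right)} = \frac{-35 + p}{3 + C}$
$- 358 G{\left(w{\left(0 \right)},t{\left(7 \right)} \right)} = - 358 \frac{-35 + 0}{3 + \left(1 + 7\right)} = - 358 \frac{1}{3 + 8} \left(-35\right) = - 358 \cdot \frac{1}{11} \left(-35\right) = \left(-358\right) \left(- \frac{35}{11}\right) = \frac{12530}{11}$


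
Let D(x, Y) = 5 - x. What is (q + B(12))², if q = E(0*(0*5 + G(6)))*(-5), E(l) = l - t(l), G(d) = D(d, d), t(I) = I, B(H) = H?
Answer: 144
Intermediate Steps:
G(d) = 5 - d
E(l) = 0 (E(l) = l - l = 0)
q = 0 (q = 0*(-5) = 0)
(q + B(12))² = (0 + 12)² = 12² = 144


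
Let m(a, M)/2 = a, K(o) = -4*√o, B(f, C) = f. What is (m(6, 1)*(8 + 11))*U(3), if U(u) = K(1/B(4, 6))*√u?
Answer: -456*√3 ≈ -789.82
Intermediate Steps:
m(a, M) = 2*a
U(u) = -2*√u (U(u) = (-4*√(1/4))*√u = (-4*√(¼))*√u = (-4*½)*√u = -2*√u)
(m(6, 1)*(8 + 11))*U(3) = ((2*6)*(8 + 11))*(-2*√3) = (12*19)*(-2*√3) = 228*(-2*√3) = -456*√3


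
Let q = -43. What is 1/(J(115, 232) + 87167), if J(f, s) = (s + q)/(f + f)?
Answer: 230/20048599 ≈ 1.1472e-5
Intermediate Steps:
J(f, s) = (-43 + s)/(2*f) (J(f, s) = (s - 43)/(f + f) = (-43 + s)/((2*f)) = (-43 + s)*(1/(2*f)) = (-43 + s)/(2*f))
1/(J(115, 232) + 87167) = 1/((½)*(-43 + 232)/115 + 87167) = 1/((½)*(1/115)*189 + 87167) = 1/(189/230 + 87167) = 1/(20048599/230) = 230/20048599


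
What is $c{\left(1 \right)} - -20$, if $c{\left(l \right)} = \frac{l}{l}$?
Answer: $21$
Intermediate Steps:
$c{\left(l \right)} = 1$
$c{\left(1 \right)} - -20 = 1 - -20 = 1 + 20 = 21$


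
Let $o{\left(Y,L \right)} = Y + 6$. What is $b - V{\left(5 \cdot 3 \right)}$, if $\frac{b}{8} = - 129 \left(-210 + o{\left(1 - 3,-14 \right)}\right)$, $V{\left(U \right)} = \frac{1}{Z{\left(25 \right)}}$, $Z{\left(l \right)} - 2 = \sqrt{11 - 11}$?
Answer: $\frac{425183}{2} \approx 2.1259 \cdot 10^{5}$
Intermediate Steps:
$Z{\left(l \right)} = 2$ ($Z{\left(l \right)} = 2 + \sqrt{11 - 11} = 2 + \sqrt{0} = 2 + 0 = 2$)
$o{\left(Y,L \right)} = 6 + Y$
$V{\left(U \right)} = \frac{1}{2}$
$b = 212592$ ($b = 8 \left(- 129 \left(-210 + \left(6 + \left(1 - 3\right)\right)\right)\right) = 8 \left(- 129 \left(-210 + \left(6 - 2\right)\right)\right) = 8 \left(- 129 \left(-210 + 4\right)\right) = 8 \left(\left(-129\right) \left(-206\right)\right) = 8 \cdot 26574 = 212592$)
$b - V{\left(5 \cdot 3 \right)} = 212592 - \frac{1}{2} = \frac{425183}{2}$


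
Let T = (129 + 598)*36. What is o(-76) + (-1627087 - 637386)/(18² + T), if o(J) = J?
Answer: -4278169/26496 ≈ -161.46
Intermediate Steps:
T = 26172 (T = 727*36 = 26172)
o(-76) + (-1627087 - 637386)/(18² + T) = -76 + (-1627087 - 637386)/(18² + 26172) = -76 - 2264473/(324 + 26172) = -76 - 2264473/26496 = -4278169/26496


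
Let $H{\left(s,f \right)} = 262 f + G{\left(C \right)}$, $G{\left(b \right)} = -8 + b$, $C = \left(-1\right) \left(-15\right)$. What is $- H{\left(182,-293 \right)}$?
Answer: $76759$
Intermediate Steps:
$C = 15$
$H{\left(s,f \right)} = 7 + 262 f$ ($H{\left(s,f \right)} = 262 f + \left(-8 + 15\right) = 262 f + 7 = 7 + 262 f$)
$- H{\left(182,-293 \right)} = - (7 + 262 \left(-293\right)) = - (7 - 76766) = \left(-1\right) \left(-76759\right) = 76759$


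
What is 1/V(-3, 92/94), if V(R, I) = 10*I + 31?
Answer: 47/1917 ≈ 0.024517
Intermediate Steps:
V(R, I) = 31 + 10*I
1/V(-3, 92/94) = 1/(31 + 10*(92/94)) = 1/(31 + 10*(92*(1/94))) = 1/(31 + 10*(46/47)) = 1/(31 + 460/47) = 1/(1917/47) = 47/1917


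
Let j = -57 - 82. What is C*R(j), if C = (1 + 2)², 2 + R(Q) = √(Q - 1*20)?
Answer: -18 + 9*I*√159 ≈ -18.0 + 113.49*I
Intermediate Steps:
j = -139
R(Q) = -2 + √(-20 + Q) (R(Q) = -2 + √(Q - 1*20) = -2 + √(Q - 20) = -2 + √(-20 + Q))
C = 9 (C = 3² = 9)
C*R(j) = 9*(-2 + √(-20 - 139)) = 9*(-2 + √(-159)) = 9*(-2 + I*√159) = -18 + 9*I*√159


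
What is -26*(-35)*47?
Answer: 42770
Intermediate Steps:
-26*(-35)*47 = 910*47 = 42770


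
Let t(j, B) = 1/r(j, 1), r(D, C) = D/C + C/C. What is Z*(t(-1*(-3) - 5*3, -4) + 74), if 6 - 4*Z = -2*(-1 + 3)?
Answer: 4065/22 ≈ 184.77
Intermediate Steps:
Z = 5/2 (Z = 3/2 - (-1)*(-1 + 3)/2 = 3/2 - (-1)*2/2 = 3/2 - ¼*(-4) = 3/2 + 1 = 5/2 ≈ 2.5000)
r(D, C) = 1 + D/C (r(D, C) = D/C + 1 = 1 + D/C)
t(j, B) = 1/(1 + j) (t(j, B) = 1/((1 + j)/1) = 1/(1*(1 + j)) = 1/(1 + j))
Z*(t(-1*(-3) - 5*3, -4) + 74) = 5*(1/(1 + (-1*(-3) - 5*3)) + 74)/2 = 5*(1/(1 + (3 - 15)) + 74)/2 = 5*(1/(1 - 12) + 74)/2 = 5*(1/(-11) + 74)/2 = 5*(-1/11 + 74)/2 = (5/2)*(813/11) = 4065/22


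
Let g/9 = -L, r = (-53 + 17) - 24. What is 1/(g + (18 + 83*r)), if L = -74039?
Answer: 1/661389 ≈ 1.5120e-6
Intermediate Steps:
r = -60 (r = -36 - 24 = -60)
g = 666351 (g = 9*(-1*(-74039)) = 9*74039 = 666351)
1/(g + (18 + 83*r)) = 1/(666351 + (18 + 83*(-60))) = 1/(666351 + (18 - 4980)) = 1/(666351 - 4962) = 1/661389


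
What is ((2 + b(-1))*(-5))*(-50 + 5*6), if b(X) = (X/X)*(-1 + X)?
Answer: 0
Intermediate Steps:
b(X) = -1 + X (b(X) = 1*(-1 + X) = -1 + X)
((2 + b(-1))*(-5))*(-50 + 5*6) = ((2 + (-1 - 1))*(-5))*(-50 + 5*6) = ((2 - 2)*(-5))*(-50 + 30) = (0*(-5))*(-20) = 0*(-20) = 0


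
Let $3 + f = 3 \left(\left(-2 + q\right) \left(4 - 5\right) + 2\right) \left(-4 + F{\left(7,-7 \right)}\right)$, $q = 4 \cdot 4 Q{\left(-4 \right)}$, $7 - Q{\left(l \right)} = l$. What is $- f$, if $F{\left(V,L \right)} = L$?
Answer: $-5673$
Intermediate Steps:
$Q{\left(l \right)} = 7 - l$
$q = 176$ ($q = 4 \cdot 4 \left(7 - -4\right) = 16 \left(7 + 4\right) = 16 \cdot 11 = 176$)
$f = 5673$ ($f = -3 + 3 \left(\left(-2 + 176\right) \left(4 - 5\right) + 2\right) \left(-4 - 7\right) = -3 + 3 \left(174 \left(-1\right) + 2\right) \left(-11\right) = -3 + 3 \left(-174 + 2\right) \left(-11\right) = -3 + 3 \left(-172\right) \left(-11\right) = -3 - -5676 = -3 + 5676 = 5673$)
$- f = \left(-1\right) 5673 = -5673$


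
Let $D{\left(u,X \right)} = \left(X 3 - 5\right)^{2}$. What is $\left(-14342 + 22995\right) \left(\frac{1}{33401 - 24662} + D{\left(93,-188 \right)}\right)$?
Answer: $\frac{24482342879140}{8739} \approx 2.8015 \cdot 10^{9}$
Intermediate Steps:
$D{\left(u,X \right)} = \left(-5 + 3 X\right)^{2}$ ($D{\left(u,X \right)} = \left(3 X - 5\right)^{2} = \left(-5 + 3 X\right)^{2}$)
$\left(-14342 + 22995\right) \left(\frac{1}{33401 - 24662} + D{\left(93,-188 \right)}\right) = \left(-14342 + 22995\right) \left(\frac{1}{33401 - 24662} + \left(-5 + 3 \left(-188\right)\right)^{2}\right) = 8653 \left(\frac{1}{8739} + \left(-5 - 564\right)^{2}\right) = 8653 \left(\frac{1}{8739} + \left(-569\right)^{2}\right) = 8653 \left(\frac{1}{8739} + 323761\right) = 8653 \cdot \frac{2829347380}{8739} = \frac{24482342879140}{8739}$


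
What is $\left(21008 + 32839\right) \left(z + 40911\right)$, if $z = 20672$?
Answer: $3316059801$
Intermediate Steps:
$\left(21008 + 32839\right) \left(z + 40911\right) = \left(21008 + 32839\right) \left(20672 + 40911\right) = 53847 \cdot 61583 = 3316059801$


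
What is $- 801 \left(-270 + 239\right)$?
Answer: $24831$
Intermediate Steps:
$- 801 \left(-270 + 239\right) = \left(-801\right) \left(-31\right) = 24831$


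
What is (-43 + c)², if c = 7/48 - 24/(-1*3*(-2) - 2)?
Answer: 5499025/2304 ≈ 2386.7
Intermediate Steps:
c = -281/48 (c = 7*(1/48) - 24/(-3*(-2) - 2) = 7/48 - 24/(6 - 2) = 7/48 - 24/4 = 7/48 - 24*¼ = 7/48 - 6 = -281/48 ≈ -5.8542)
(-43 + c)² = (-43 - 281/48)² = (-2345/48)² = 5499025/2304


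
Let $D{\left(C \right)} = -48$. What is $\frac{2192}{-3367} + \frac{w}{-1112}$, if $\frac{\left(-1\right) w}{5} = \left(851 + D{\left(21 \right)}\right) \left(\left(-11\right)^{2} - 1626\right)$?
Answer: $- \frac{20347787529}{3744104} \approx -5434.6$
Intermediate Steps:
$w = 6042575$ ($w = - 5 \left(851 - 48\right) \left(\left(-11\right)^{2} - 1626\right) = - 5 \cdot 803 \left(121 - 1626\right) = - 5 \cdot 803 \left(-1505\right) = \left(-5\right) \left(-1208515\right) = 6042575$)
$\frac{2192}{-3367} + \frac{w}{-1112} = \frac{2192}{-3367} + \frac{6042575}{-1112} = 2192 \left(- \frac{1}{3367}\right) + 6042575 \left(- \frac{1}{1112}\right) = - \frac{2192}{3367} - \frac{6042575}{1112} = - \frac{20347787529}{3744104}$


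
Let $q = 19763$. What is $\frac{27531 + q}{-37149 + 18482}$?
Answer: $- \frac{47294}{18667} \approx -2.5336$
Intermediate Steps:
$\frac{27531 + q}{-37149 + 18482} = \frac{27531 + 19763}{-37149 + 18482} = \frac{47294}{-18667} = 47294 \left(- \frac{1}{18667}\right) = - \frac{47294}{18667}$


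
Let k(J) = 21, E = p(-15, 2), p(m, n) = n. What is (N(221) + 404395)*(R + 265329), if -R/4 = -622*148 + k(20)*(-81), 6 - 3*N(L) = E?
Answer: 776874068473/3 ≈ 2.5896e+11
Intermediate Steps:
E = 2
N(L) = 4/3 (N(L) = 2 - ⅓*2 = 2 - ⅔ = 4/3)
R = 375028 (R = -4*(-622*148 + 21*(-81)) = -4*(-92056 - 1701) = -4*(-93757) = 375028)
(N(221) + 404395)*(R + 265329) = (4/3 + 404395)*(375028 + 265329) = (1213189/3)*640357 = 776874068473/3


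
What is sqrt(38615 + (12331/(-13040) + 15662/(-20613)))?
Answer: sqrt(174363053009043416115)/67198380 ≈ 196.50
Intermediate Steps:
sqrt(38615 + (12331/(-13040) + 15662/(-20613))) = sqrt(38615 + (12331*(-1/13040) + 15662*(-1/20613))) = sqrt(38615 + (-12331/13040 - 15662/20613)) = sqrt(38615 - 458411383/268793520) = sqrt(10379003363417/268793520) = sqrt(174363053009043416115)/67198380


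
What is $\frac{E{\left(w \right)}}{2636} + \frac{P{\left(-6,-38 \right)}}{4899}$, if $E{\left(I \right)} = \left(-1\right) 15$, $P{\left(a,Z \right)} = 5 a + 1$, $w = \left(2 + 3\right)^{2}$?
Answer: $- \frac{149929}{12913764} \approx -0.01161$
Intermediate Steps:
$w = 25$ ($w = 5^{2} = 25$)
$P{\left(a,Z \right)} = 1 + 5 a$
$E{\left(I \right)} = -15$
$\frac{E{\left(w \right)}}{2636} + \frac{P{\left(-6,-38 \right)}}{4899} = - \frac{15}{2636} + \frac{1 + 5 \left(-6\right)}{4899} = \left(-15\right) \frac{1}{2636} + \left(1 - 30\right) \frac{1}{4899} = - \frac{15}{2636} - \frac{29}{4899} = - \frac{149929}{12913764}$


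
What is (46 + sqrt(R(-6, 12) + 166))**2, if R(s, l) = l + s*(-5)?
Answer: 2324 + 368*sqrt(13) ≈ 3650.8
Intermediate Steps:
R(s, l) = l - 5*s
(46 + sqrt(R(-6, 12) + 166))**2 = (46 + sqrt((12 - 5*(-6)) + 166))**2 = (46 + sqrt((12 + 30) + 166))**2 = (46 + sqrt(42 + 166))**2 = (46 + sqrt(208))**2 = (46 + 4*sqrt(13))**2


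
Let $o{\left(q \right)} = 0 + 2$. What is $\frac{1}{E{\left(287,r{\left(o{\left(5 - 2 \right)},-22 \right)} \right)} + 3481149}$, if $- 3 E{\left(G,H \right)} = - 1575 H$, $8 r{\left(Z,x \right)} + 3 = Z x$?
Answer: $\frac{8}{27824517} \approx 2.8752 \cdot 10^{-7}$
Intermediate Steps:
$o{\left(q \right)} = 2$
$r{\left(Z,x \right)} = - \frac{3}{8} + \frac{Z x}{8}$
$E{\left(G,H \right)} = 525 H$ ($E{\left(G,H \right)} = - \frac{\left(-1575\right) H}{3} = 525 H$)
$\frac{1}{E{\left(287,r{\left(o{\left(5 - 2 \right)},-22 \right)} \right)} + 3481149} = \frac{1}{525 \left(- \frac{3}{8} + \frac{1}{8} \cdot 2 \left(-22\right)\right) + 3481149} = \frac{1}{525 \left(- \frac{3}{8} - \frac{11}{2}\right) + 3481149} = \frac{1}{525 \left(- \frac{47}{8}\right) + 3481149} = \frac{1}{- \frac{24675}{8} + 3481149} = \frac{1}{\frac{27824517}{8}} = \frac{8}{27824517}$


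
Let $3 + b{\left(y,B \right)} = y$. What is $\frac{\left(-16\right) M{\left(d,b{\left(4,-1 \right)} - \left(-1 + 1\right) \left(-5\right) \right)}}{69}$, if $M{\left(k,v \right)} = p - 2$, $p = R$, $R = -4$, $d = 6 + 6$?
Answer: $\frac{32}{23} \approx 1.3913$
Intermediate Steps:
$b{\left(y,B \right)} = -3 + y$
$d = 12$
$p = -4$
$M{\left(k,v \right)} = -6$ ($M{\left(k,v \right)} = -4 - 2 = -6$)
$\frac{\left(-16\right) M{\left(d,b{\left(4,-1 \right)} - \left(-1 + 1\right) \left(-5\right) \right)}}{69} = \frac{\left(-16\right) \left(-6\right)}{69} = 96 \cdot \frac{1}{69} = \frac{32}{23}$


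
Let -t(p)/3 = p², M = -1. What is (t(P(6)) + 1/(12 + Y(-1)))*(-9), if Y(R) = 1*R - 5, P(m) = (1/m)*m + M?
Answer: -3/2 ≈ -1.5000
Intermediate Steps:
P(m) = 0 (P(m) = (1/m)*m - 1 = m/m - 1 = 1 - 1 = 0)
Y(R) = -5 + R (Y(R) = R - 5 = -5 + R)
t(p) = -3*p²
(t(P(6)) + 1/(12 + Y(-1)))*(-9) = (-3*0² + 1/(12 + (-5 - 1)))*(-9) = (-3*0 + 1/(12 - 6))*(-9) = (0 + 1/6)*(-9) = (0 + ⅙)*(-9) = (⅙)*(-9) = -3/2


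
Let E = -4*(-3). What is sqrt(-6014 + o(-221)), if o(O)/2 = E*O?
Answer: I*sqrt(11318) ≈ 106.39*I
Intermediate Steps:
E = 12
o(O) = 24*O (o(O) = 2*(12*O) = 24*O)
sqrt(-6014 + o(-221)) = sqrt(-6014 + 24*(-221)) = sqrt(-6014 - 5304) = sqrt(-11318) = I*sqrt(11318)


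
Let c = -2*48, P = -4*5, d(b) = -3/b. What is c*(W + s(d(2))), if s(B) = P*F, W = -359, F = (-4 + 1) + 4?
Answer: 36384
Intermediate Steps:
P = -20
F = 1 (F = -3 + 4 = 1)
s(B) = -20 (s(B) = -20*1 = -20)
c = -96
c*(W + s(d(2))) = -96*(-359 - 20) = -96*(-379) = 36384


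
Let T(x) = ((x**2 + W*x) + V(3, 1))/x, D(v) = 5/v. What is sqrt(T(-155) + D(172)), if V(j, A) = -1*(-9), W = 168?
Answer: 3*sqrt(256089295)/13330 ≈ 3.6015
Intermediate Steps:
V(j, A) = 9
T(x) = (9 + x**2 + 168*x)/x (T(x) = ((x**2 + 168*x) + 9)/x = (9 + x**2 + 168*x)/x)
sqrt(T(-155) + D(172)) = sqrt((168 - 155 + 9/(-155)) + 5/172) = sqrt((168 - 155 + 9*(-1/155)) + 5*(1/172)) = sqrt((168 - 155 - 9/155) + 5/172) = sqrt(2006/155 + 5/172) = sqrt(345807/26660) = 3*sqrt(256089295)/13330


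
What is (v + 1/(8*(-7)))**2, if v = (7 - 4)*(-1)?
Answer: 28561/3136 ≈ 9.1075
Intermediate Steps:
v = -3 (v = 3*(-1) = -3)
(v + 1/(8*(-7)))**2 = (-3 + 1/(8*(-7)))**2 = (-3 + 1/(-56))**2 = (-3 - 1/56)**2 = (-169/56)**2 = 28561/3136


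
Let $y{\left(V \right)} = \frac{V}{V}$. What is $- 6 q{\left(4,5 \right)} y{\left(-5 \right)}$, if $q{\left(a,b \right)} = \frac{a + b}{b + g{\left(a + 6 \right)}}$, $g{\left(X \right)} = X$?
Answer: $- \frac{18}{5} \approx -3.6$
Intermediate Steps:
$y{\left(V \right)} = 1$
$q{\left(a,b \right)} = \frac{a + b}{6 + a + b}$ ($q{\left(a,b \right)} = \frac{a + b}{b + \left(a + 6\right)} = \frac{a + b}{b + \left(6 + a\right)} = \frac{a + b}{6 + a + b}$)
$- 6 q{\left(4,5 \right)} y{\left(-5 \right)} = - 6 \frac{4 + 5}{6 + 4 + 5} \cdot 1 = - 6 \cdot \frac{1}{15} \cdot 9 \cdot 1 = \left(-6\right) \frac{3}{5} \cdot 1 = \left(- \frac{18}{5}\right) 1 = - \frac{18}{5}$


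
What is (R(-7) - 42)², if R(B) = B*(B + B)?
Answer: 3136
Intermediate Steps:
R(B) = 2*B² (R(B) = B*(2*B) = 2*B²)
(R(-7) - 42)² = (2*(-7)² - 42)² = (2*49 - 42)² = (98 - 42)² = 56² = 3136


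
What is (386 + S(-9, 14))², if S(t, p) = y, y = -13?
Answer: 139129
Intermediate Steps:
S(t, p) = -13
(386 + S(-9, 14))² = (386 - 13)² = 373² = 139129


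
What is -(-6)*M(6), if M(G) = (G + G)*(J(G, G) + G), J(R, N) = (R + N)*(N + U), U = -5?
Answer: 1296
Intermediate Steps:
J(R, N) = (-5 + N)*(N + R) (J(R, N) = (R + N)*(N - 5) = (N + R)*(-5 + N) = (-5 + N)*(N + R))
M(G) = 2*G*(-9*G + 2*G²) (M(G) = (G + G)*((G² - 5*G - 5*G + G*G) + G) = (2*G)*((G² - 5*G - 5*G + G²) + G) = (2*G)*((-10*G + 2*G²) + G) = (2*G)*(-9*G + 2*G²) = 2*G*(-9*G + 2*G²))
-(-6)*M(6) = -(-6)*6²*(-18 + 4*6) = -(-6)*36*(-18 + 24) = -(-6)*36*6 = -(-6)*216 = -1*(-1296) = 1296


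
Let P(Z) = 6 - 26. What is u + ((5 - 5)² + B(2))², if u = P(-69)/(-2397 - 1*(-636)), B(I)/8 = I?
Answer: 450836/1761 ≈ 256.01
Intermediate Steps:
B(I) = 8*I
P(Z) = -20
u = 20/1761 (u = -20/(-2397 - 1*(-636)) = -20/(-2397 + 636) = -20/(-1761) = -20*(-1/1761) = 20/1761 ≈ 0.011357)
u + ((5 - 5)² + B(2))² = 20/1761 + ((5 - 5)² + 8*2)² = 20/1761 + (0² + 16)² = 20/1761 + (0 + 16)² = 20/1761 + 16² = 20/1761 + 256 = 450836/1761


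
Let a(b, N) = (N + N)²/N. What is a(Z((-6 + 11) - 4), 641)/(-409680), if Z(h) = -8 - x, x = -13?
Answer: -641/102420 ≈ -0.0062585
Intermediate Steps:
Z(h) = 5 (Z(h) = -8 - 1*(-13) = -8 + 13 = 5)
a(b, N) = 4*N (a(b, N) = (2*N)²/N = (4*N²)/N = 4*N)
a(Z((-6 + 11) - 4), 641)/(-409680) = (4*641)/(-409680) = 2564*(-1/409680) = -641/102420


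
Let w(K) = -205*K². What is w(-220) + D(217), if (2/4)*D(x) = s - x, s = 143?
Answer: -9922148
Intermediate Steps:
D(x) = 286 - 2*x (D(x) = 2*(143 - x) = 286 - 2*x)
w(-220) + D(217) = -205*(-220)² + (286 - 2*217) = -205*48400 + (286 - 434) = -9922000 - 148 = -9922148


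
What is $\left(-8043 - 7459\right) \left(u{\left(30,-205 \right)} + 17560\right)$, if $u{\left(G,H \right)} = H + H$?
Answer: $-265859300$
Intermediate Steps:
$u{\left(G,H \right)} = 2 H$
$\left(-8043 - 7459\right) \left(u{\left(30,-205 \right)} + 17560\right) = \left(-8043 - 7459\right) \left(2 \left(-205\right) + 17560\right) = - 15502 \left(-410 + 17560\right) = \left(-15502\right) 17150 = -265859300$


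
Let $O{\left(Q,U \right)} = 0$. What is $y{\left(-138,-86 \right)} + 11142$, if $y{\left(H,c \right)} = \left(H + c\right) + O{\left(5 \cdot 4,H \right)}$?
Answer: $10918$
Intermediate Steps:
$y{\left(H,c \right)} = H + c$ ($y{\left(H,c \right)} = \left(H + c\right) + 0 = H + c$)
$y{\left(-138,-86 \right)} + 11142 = \left(-138 - 86\right) + 11142 = -224 + 11142 = 10918$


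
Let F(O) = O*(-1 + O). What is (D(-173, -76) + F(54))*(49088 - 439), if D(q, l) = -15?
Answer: 138503703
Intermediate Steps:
(D(-173, -76) + F(54))*(49088 - 439) = (-15 + 54*(-1 + 54))*(49088 - 439) = (-15 + 54*53)*48649 = (-15 + 2862)*48649 = 2847*48649 = 138503703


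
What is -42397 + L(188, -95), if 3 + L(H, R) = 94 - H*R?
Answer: -24446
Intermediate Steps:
L(H, R) = 91 - H*R (L(H, R) = -3 + (94 - H*R) = 91 - H*R)
-42397 + L(188, -95) = -42397 + (91 - 1*188*(-95)) = -42397 + (91 + 17860) = -42397 + 17951 = -24446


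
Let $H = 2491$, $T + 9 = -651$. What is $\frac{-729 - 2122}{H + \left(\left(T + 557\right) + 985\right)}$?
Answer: $- \frac{2851}{3373} \approx -0.84524$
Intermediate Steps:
$T = -660$ ($T = -9 - 651 = -660$)
$\frac{-729 - 2122}{H + \left(\left(T + 557\right) + 985\right)} = \frac{-729 - 2122}{2491 + \left(\left(-660 + 557\right) + 985\right)} = - \frac{2851}{2491 + \left(-103 + 985\right)} = - \frac{2851}{2491 + 882} = - \frac{2851}{3373}$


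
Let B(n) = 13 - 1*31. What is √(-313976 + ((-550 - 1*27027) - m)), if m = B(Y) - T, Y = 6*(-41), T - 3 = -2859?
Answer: I*√344391 ≈ 586.85*I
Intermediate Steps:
T = -2856 (T = 3 - 2859 = -2856)
Y = -246
B(n) = -18 (B(n) = 13 - 31 = -18)
m = 2838 (m = -18 - 1*(-2856) = -18 + 2856 = 2838)
√(-313976 + ((-550 - 1*27027) - m)) = √(-313976 + ((-550 - 1*27027) - 1*2838)) = √(-313976 + ((-550 - 27027) - 2838)) = √(-313976 + (-27577 - 2838)) = √(-313976 - 30415) = √(-344391) = I*√344391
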